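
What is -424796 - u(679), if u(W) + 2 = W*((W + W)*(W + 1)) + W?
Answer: -627441233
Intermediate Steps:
u(W) = -2 + W + 2*W²*(1 + W) (u(W) = -2 + (W*((W + W)*(W + 1)) + W) = -2 + (W*((2*W)*(1 + W)) + W) = -2 + (W*(2*W*(1 + W)) + W) = -2 + (2*W²*(1 + W) + W) = -2 + (W + 2*W²*(1 + W)) = -2 + W + 2*W²*(1 + W))
-424796 - u(679) = -424796 - (-2 + 679 + 2*679² + 2*679³) = -424796 - (-2 + 679 + 2*461041 + 2*313046839) = -424796 - (-2 + 679 + 922082 + 626093678) = -424796 - 1*627016437 = -424796 - 627016437 = -627441233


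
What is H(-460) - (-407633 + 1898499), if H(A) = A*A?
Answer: -1279266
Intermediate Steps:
H(A) = A**2
H(-460) - (-407633 + 1898499) = (-460)**2 - (-407633 + 1898499) = 211600 - 1*1490866 = 211600 - 1490866 = -1279266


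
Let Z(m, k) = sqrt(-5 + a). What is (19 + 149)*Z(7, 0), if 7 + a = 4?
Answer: 336*I*sqrt(2) ≈ 475.18*I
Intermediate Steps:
a = -3 (a = -7 + 4 = -3)
Z(m, k) = 2*I*sqrt(2) (Z(m, k) = sqrt(-5 - 3) = sqrt(-8) = 2*I*sqrt(2))
(19 + 149)*Z(7, 0) = (19 + 149)*(2*I*sqrt(2)) = 168*(2*I*sqrt(2)) = 336*I*sqrt(2)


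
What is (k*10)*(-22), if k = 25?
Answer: -5500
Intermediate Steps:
(k*10)*(-22) = (25*10)*(-22) = 250*(-22) = -5500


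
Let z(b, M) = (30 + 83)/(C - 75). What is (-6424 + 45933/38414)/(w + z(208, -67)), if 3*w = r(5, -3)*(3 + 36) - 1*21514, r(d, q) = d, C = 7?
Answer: 25166011506/27850745417 ≈ 0.90360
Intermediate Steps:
z(b, M) = -113/68 (z(b, M) = (30 + 83)/(7 - 75) = 113/(-68) = 113*(-1/68) = -113/68)
w = -21319/3 (w = (5*(3 + 36) - 1*21514)/3 = (5*39 - 21514)/3 = (195 - 21514)/3 = (⅓)*(-21319) = -21319/3 ≈ -7106.3)
(-6424 + 45933/38414)/(w + z(208, -67)) = (-6424 + 45933/38414)/(-21319/3 - 113/68) = (-6424 + 45933*(1/38414))/(-1450031/204) = (-6424 + 45933/38414)*(-204/1450031) = -246725603/38414*(-204/1450031) = 25166011506/27850745417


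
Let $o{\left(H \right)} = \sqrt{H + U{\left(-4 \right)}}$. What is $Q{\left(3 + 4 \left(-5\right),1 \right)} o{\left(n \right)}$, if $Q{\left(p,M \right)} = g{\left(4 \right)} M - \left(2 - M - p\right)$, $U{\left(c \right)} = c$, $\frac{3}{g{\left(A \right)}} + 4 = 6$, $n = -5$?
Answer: $- \frac{99 i}{2} \approx - 49.5 i$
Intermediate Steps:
$g{\left(A \right)} = \frac{3}{2}$ ($g{\left(A \right)} = \frac{3}{-4 + 6} = \frac{3}{2}$)
$o{\left(H \right)} = \sqrt{-4 + H}$ ($o{\left(H \right)} = \sqrt{H - 4} = \sqrt{-4 + H}$)
$Q{\left(p,M \right)} = -2 + p + \frac{5 M}{2}$ ($Q{\left(p,M \right)} = \frac{3 M}{2} - \left(2 - M - p\right) = \frac{3 M}{2} + \left(-2 + M + p\right) = -2 + p + \frac{5 M}{2}$)
$Q{\left(3 + 4 \left(-5\right),1 \right)} o{\left(n \right)} = \left(-2 + \left(3 + 4 \left(-5\right)\right) + \frac{5}{2} \cdot 1\right) \sqrt{-4 - 5} = \left(-2 + \left(3 - 20\right) + \frac{5}{2}\right) \sqrt{-9} = \left(-2 - 17 + \frac{5}{2}\right) 3 i = - \frac{33 \cdot 3 i}{2} = - \frac{99 i}{2}$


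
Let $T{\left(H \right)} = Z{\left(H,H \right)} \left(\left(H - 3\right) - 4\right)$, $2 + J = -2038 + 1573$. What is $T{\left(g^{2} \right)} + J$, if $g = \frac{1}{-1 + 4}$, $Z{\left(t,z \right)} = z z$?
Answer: $- \frac{340505}{729} \approx -467.08$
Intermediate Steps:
$Z{\left(t,z \right)} = z^{2}$
$g = \frac{1}{3} \approx 0.33333$
$J = -467$ ($J = -2 + \left(-2038 + 1573\right) = -2 - 465 = -467$)
$T{\left(H \right)} = H^{2} \left(-7 + H\right)$ ($T{\left(H \right)} = H^{2} \left(\left(H - 3\right) - 4\right) = H^{2} \left(\left(-3 + H\right) - 4\right) = H^{2} \left(-7 + H\right)$)
$T{\left(g^{2} \right)} + J = \left(\left(\frac{1}{3}\right)^{2}\right)^{2} \left(-7 + \left(\frac{1}{3}\right)^{2}\right) - 467 = \frac{-7 + \frac{1}{9}}{81} - 467 = \frac{1}{81} \left(- \frac{62}{9}\right) - 467 = - \frac{62}{729} - 467 = - \frac{340505}{729}$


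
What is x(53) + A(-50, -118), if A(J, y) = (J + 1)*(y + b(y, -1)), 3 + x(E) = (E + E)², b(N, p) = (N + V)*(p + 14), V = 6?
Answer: 88359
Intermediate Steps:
b(N, p) = (6 + N)*(14 + p) (b(N, p) = (N + 6)*(p + 14) = (6 + N)*(14 + p))
x(E) = -3 + 4*E² (x(E) = -3 + (E + E)² = -3 + (2*E)² = -3 + 4*E²)
A(J, y) = (1 + J)*(78 + 14*y) (A(J, y) = (J + 1)*(y + (84 + 6*(-1) + 14*y + y*(-1))) = (1 + J)*(y + (84 - 6 + 14*y - y)) = (1 + J)*(y + (78 + 13*y)) = (1 + J)*(78 + 14*y))
x(53) + A(-50, -118) = (-3 + 4*53²) + (78 + 14*(-118) + 78*(-50) + 14*(-50)*(-118)) = (-3 + 4*2809) + (78 - 1652 - 3900 + 82600) = (-3 + 11236) + 77126 = 11233 + 77126 = 88359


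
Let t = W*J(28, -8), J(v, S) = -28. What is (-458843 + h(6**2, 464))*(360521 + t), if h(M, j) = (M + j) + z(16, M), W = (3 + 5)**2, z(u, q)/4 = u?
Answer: -164397967391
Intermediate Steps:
z(u, q) = 4*u
W = 64 (W = 8**2 = 64)
h(M, j) = 64 + M + j (h(M, j) = (M + j) + 4*16 = (M + j) + 64 = 64 + M + j)
t = -1792 (t = 64*(-28) = -1792)
(-458843 + h(6**2, 464))*(360521 + t) = (-458843 + (64 + 6**2 + 464))*(360521 - 1792) = (-458843 + (64 + 36 + 464))*358729 = (-458843 + 564)*358729 = -458279*358729 = -164397967391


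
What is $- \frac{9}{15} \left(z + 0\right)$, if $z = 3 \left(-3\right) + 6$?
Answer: $\frac{9}{5} \approx 1.8$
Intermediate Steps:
$z = -3$ ($z = -9 + 6 = -3$)
$- \frac{9}{15} \left(z + 0\right) = - \frac{9}{15} \left(-3 + 0\right) = \left(-9\right) \frac{1}{15} \left(-3\right) = \left(- \frac{3}{5}\right) \left(-3\right) = \frac{9}{5}$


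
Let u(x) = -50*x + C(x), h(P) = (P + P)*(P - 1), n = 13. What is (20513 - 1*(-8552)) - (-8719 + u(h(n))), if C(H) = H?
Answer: 53072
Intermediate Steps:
h(P) = 2*P*(-1 + P) (h(P) = (2*P)*(-1 + P) = 2*P*(-1 + P))
u(x) = -49*x (u(x) = -50*x + x = -49*x)
(20513 - 1*(-8552)) - (-8719 + u(h(n))) = (20513 - 1*(-8552)) - (-8719 - 98*13*(-1 + 13)) = (20513 + 8552) - (-8719 - 98*13*12) = 29065 - (-8719 - 49*312) = 29065 - (-8719 - 15288) = 29065 - 1*(-24007) = 29065 + 24007 = 53072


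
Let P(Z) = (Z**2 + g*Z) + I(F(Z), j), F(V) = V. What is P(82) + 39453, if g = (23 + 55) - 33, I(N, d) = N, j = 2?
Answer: 49949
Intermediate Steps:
g = 45 (g = 78 - 33 = 45)
P(Z) = Z**2 + 46*Z (P(Z) = (Z**2 + 45*Z) + Z = Z**2 + 46*Z)
P(82) + 39453 = 82*(46 + 82) + 39453 = 82*128 + 39453 = 10496 + 39453 = 49949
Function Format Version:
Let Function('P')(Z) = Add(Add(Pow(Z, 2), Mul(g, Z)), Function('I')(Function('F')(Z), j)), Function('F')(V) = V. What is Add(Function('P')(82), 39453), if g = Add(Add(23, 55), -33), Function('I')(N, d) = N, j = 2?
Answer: 49949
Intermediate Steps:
g = 45 (g = Add(78, -33) = 45)
Function('P')(Z) = Add(Pow(Z, 2), Mul(46, Z)) (Function('P')(Z) = Add(Add(Pow(Z, 2), Mul(45, Z)), Z) = Add(Pow(Z, 2), Mul(46, Z)))
Add(Function('P')(82), 39453) = Add(Mul(82, Add(46, 82)), 39453) = Add(Mul(82, 128), 39453) = Add(10496, 39453) = 49949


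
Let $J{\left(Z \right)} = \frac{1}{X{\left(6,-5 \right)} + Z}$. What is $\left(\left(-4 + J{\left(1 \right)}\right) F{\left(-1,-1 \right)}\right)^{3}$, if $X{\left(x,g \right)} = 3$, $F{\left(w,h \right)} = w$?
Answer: $\frac{3375}{64} \approx 52.734$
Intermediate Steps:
$J{\left(Z \right)} = \frac{1}{3 + Z}$
$\left(\left(-4 + J{\left(1 \right)}\right) F{\left(-1,-1 \right)}\right)^{3} = \left(\left(-4 + \frac{1}{3 + 1}\right) \left(-1\right)\right)^{3} = \left(\left(-4 + \frac{1}{4}\right) \left(-1\right)\right)^{3} = \left(\left(- \frac{15}{4}\right) \left(-1\right)\right)^{3} = \left(\frac{15}{4}\right)^{3} = \frac{3375}{64}$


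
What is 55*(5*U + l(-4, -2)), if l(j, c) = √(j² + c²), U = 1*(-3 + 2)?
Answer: -275 + 110*√5 ≈ -29.033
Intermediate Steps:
U = -1 (U = 1*(-1) = -1)
l(j, c) = √(c² + j²)
55*(5*U + l(-4, -2)) = 55*(5*(-1) + √((-2)² + (-4)²)) = 55*(-5 + √(4 + 16)) = 55*(-5 + √20) = 55*(-5 + 2*√5) = -275 + 110*√5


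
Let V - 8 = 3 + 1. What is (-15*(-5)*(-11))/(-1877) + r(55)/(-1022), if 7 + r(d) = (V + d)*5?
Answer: 113747/959147 ≈ 0.11859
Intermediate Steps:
V = 12 (V = 8 + (3 + 1) = 8 + 4 = 12)
r(d) = 53 + 5*d (r(d) = -7 + (12 + d)*5 = -7 + (60 + 5*d) = 53 + 5*d)
(-15*(-5)*(-11))/(-1877) + r(55)/(-1022) = (-15*(-5)*(-11))/(-1877) + (53 + 5*55)/(-1022) = (75*(-11))*(-1/1877) + (53 + 275)*(-1/1022) = -825*(-1/1877) + 328*(-1/1022) = 825/1877 - 164/511 = 113747/959147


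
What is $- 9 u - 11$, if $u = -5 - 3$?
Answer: $61$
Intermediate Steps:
$u = -8$ ($u = -5 - 3 = -8$)
$- 9 u - 11 = \left(-9\right) \left(-8\right) - 11 = 72 - 11 = 61$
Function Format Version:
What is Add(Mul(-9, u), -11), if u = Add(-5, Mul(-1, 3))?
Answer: 61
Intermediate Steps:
u = -8 (u = Add(-5, -3) = -8)
Add(Mul(-9, u), -11) = Add(Mul(-9, -8), -11) = Add(72, -11) = 61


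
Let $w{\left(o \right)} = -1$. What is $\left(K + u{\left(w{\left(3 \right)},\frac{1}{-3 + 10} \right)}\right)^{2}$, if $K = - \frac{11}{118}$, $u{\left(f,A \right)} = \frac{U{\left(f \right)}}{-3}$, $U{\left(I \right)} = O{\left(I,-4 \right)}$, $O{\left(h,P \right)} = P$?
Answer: $\frac{192721}{125316} \approx 1.5379$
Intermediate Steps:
$U{\left(I \right)} = -4$
$u{\left(f,A \right)} = \frac{4}{3}$ ($u{\left(f,A \right)} = - \frac{4}{-3} = \left(-4\right) \left(- \frac{1}{3}\right) = \frac{4}{3}$)
$K = - \frac{11}{118}$ ($K = \left(-11\right) \frac{1}{118} = - \frac{11}{118} \approx -0.09322$)
$\left(K + u{\left(w{\left(3 \right)},\frac{1}{-3 + 10} \right)}\right)^{2} = \left(- \frac{11}{118} + \frac{4}{3}\right)^{2} = \left(\frac{439}{354}\right)^{2} = \frac{192721}{125316}$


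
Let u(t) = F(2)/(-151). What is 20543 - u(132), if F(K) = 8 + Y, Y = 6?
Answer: 3102007/151 ≈ 20543.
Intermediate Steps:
F(K) = 14 (F(K) = 8 + 6 = 14)
u(t) = -14/151 (u(t) = 14/(-151) = 14*(-1/151) = -14/151)
20543 - u(132) = 20543 - 1*(-14/151) = 20543 + 14/151 = 3102007/151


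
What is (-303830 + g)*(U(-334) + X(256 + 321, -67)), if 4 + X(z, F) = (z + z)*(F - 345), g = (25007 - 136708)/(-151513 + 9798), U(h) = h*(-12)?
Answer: 20299038206375556/141715 ≈ 1.4324e+11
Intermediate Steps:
U(h) = -12*h
g = 111701/141715 (g = -111701/(-141715) = -111701*(-1/141715) = 111701/141715 ≈ 0.78821)
X(z, F) = -4 + 2*z*(-345 + F) (X(z, F) = -4 + (z + z)*(F - 345) = -4 + (2*z)*(-345 + F) = -4 + 2*z*(-345 + F))
(-303830 + g)*(U(-334) + X(256 + 321, -67)) = (-303830 + 111701/141715)*(-12*(-334) + (-4 - 690*(256 + 321) + 2*(-67)*(256 + 321))) = -43057156749*(4008 + (-4 - 690*577 + 2*(-67)*577))/141715 = -43057156749*(4008 + (-4 - 398130 - 77318))/141715 = -43057156749*(4008 - 475452)/141715 = -43057156749/141715*(-471444) = 20299038206375556/141715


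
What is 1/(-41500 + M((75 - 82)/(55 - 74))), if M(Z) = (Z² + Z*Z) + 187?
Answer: -361/14913895 ≈ -2.4206e-5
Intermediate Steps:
M(Z) = 187 + 2*Z² (M(Z) = (Z² + Z²) + 187 = 2*Z² + 187 = 187 + 2*Z²)
1/(-41500 + M((75 - 82)/(55 - 74))) = 1/(-41500 + (187 + 2*((75 - 82)/(55 - 74))²)) = 1/(-41500 + (187 + 2*(-7/(-19))²)) = 1/(-41500 + (187 + 2*(-7*(-1/19))²)) = 1/(-41500 + (187 + 2*(7/19)²)) = 1/(-41500 + (187 + 2*(49/361))) = 1/(-41500 + (187 + 98/361)) = 1/(-41500 + 67605/361) = 1/(-14913895/361) = -361/14913895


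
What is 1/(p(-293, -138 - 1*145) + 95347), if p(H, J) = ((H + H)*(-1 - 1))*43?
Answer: 1/145743 ≈ 6.8614e-6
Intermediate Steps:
p(H, J) = -172*H (p(H, J) = ((2*H)*(-2))*43 = -4*H*43 = -172*H)
1/(p(-293, -138 - 1*145) + 95347) = 1/(-172*(-293) + 95347) = 1/(50396 + 95347) = 1/145743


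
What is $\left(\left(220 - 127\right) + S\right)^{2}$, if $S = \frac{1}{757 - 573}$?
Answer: $\frac{292854769}{33856} \approx 8650.0$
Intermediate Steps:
$S = \frac{1}{184} \approx 0.0054348$
$\left(\left(220 - 127\right) + S\right)^{2} = \left(\left(220 - 127\right) + \frac{1}{184}\right)^{2} = \left(93 + \frac{1}{184}\right)^{2} = \left(\frac{17113}{184}\right)^{2} = \frac{292854769}{33856}$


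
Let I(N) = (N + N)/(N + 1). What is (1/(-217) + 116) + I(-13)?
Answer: 153847/1302 ≈ 118.16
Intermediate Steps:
I(N) = 2*N/(1 + N) (I(N) = (2*N)/(1 + N) = 2*N/(1 + N))
(1/(-217) + 116) + I(-13) = (1/(-217) + 116) + 2*(-13)/(1 - 13) = (-1/217 + 116) + 2*(-13)/(-12) = 25171/217 + 2*(-13)*(-1/12) = 25171/217 + 13/6 = 153847/1302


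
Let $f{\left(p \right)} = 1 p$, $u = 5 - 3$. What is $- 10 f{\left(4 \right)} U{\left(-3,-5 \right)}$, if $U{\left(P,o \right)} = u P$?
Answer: $240$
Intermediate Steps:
$u = 2$ ($u = 5 - 3 = 2$)
$U{\left(P,o \right)} = 2 P$
$f{\left(p \right)} = p$
$- 10 f{\left(4 \right)} U{\left(-3,-5 \right)} = \left(-10\right) 4 \cdot 2 \left(-3\right) = \left(-40\right) \left(-6\right) = 240$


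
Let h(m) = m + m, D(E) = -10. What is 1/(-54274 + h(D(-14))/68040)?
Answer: -3402/184640149 ≈ -1.8425e-5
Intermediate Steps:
h(m) = 2*m
1/(-54274 + h(D(-14))/68040) = 1/(-54274 + (2*(-10))/68040) = 1/(-54274 - 20*1/68040) = 1/(-54274 - 1/3402) = 1/(-184640149/3402) = -3402/184640149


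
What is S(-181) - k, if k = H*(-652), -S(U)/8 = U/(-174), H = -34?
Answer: -1929340/87 ≈ -22176.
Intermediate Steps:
S(U) = 4*U/87 (S(U) = -8*U/(-174) = -8*U*(-1)/174 = -(-4)*U/87 = 4*U/87)
k = 22168 (k = -34*(-652) = 22168)
S(-181) - k = (4/87)*(-181) - 1*22168 = -724/87 - 22168 = -1929340/87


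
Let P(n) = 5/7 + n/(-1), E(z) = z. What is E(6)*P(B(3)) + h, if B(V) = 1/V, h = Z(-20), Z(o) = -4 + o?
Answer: -152/7 ≈ -21.714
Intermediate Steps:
h = -24 (h = -4 - 20 = -24)
P(n) = 5/7 - n (P(n) = 5*(⅐) + n*(-1) = 5/7 - n)
E(6)*P(B(3)) + h = 6*(5/7 - 1/3) - 24 = 6*(5/7 - 1*⅓) - 24 = 6*(5/7 - ⅓) - 24 = 6*(8/21) - 24 = 16/7 - 24 = -152/7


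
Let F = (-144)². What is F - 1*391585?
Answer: -370849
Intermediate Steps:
F = 20736
F - 1*391585 = 20736 - 1*391585 = 20736 - 391585 = -370849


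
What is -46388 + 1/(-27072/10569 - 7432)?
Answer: -1214992644003/26191960 ≈ -46388.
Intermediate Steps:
-46388 + 1/(-27072/10569 - 7432) = -46388 + 1/(-27072*1/10569 - 7432) = -46388 + 1/(-9024/3523 - 7432) = -46388 + 1/(-26191960/3523) = -46388 - 3523/26191960 = -1214992644003/26191960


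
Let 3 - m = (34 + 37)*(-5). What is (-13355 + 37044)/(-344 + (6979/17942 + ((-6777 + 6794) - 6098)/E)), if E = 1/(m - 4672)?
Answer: 425028038/470674107759 ≈ 0.00090302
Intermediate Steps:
m = 358 (m = 3 - (34 + 37)*(-5) = 3 - 71*(-5) = 3 - 1*(-355) = 3 + 355 = 358)
E = -1/4314 (E = 1/(358 - 4672) = 1/(-4314) = -1/4314 ≈ -0.00023180)
(-13355 + 37044)/(-344 + (6979/17942 + ((-6777 + 6794) - 6098)/E)) = (-13355 + 37044)/(-344 + (6979/17942 + ((-6777 + 6794) - 6098)/(-1/4314))) = 23689/(-344 + (6979*(1/17942) + (17 - 6098)*(-4314))) = 23689/(-344 + (6979/17942 - 6081*(-4314))) = 23689/(-344 + (6979/17942 + 26233434)) = 23689/(-344 + 470680279807/17942) = 23689/(470674107759/17942) = 23689*(17942/470674107759) = 425028038/470674107759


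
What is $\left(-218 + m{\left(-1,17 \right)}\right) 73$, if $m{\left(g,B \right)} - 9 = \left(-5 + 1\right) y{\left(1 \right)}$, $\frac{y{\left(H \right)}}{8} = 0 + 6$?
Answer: $-29273$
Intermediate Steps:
$y{\left(H \right)} = 48$ ($y{\left(H \right)} = 8 \left(0 + 6\right) = 8 \cdot 6 = 48$)
$m{\left(g,B \right)} = -183$ ($m{\left(g,B \right)} = 9 + \left(-5 + 1\right) 48 = 9 - 192 = -183$)
$\left(-218 + m{\left(-1,17 \right)}\right) 73 = \left(-218 - 183\right) 73 = \left(-401\right) 73 = -29273$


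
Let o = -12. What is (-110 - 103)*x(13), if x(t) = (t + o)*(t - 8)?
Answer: -1065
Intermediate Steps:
x(t) = (-12 + t)*(-8 + t) (x(t) = (t - 12)*(t - 8) = (-12 + t)*(-8 + t))
(-110 - 103)*x(13) = (-110 - 103)*(96 + 13² - 20*13) = -213*(96 + 169 - 260) = -213*5 = -1065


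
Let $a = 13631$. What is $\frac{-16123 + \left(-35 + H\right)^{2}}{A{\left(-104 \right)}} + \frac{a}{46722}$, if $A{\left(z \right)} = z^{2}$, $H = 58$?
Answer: $- \frac{11175961}{9718176} \approx -1.15$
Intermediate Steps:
$\frac{-16123 + \left(-35 + H\right)^{2}}{A{\left(-104 \right)}} + \frac{a}{46722} = \frac{-16123 + \left(-35 + 58\right)^{2}}{\left(-104\right)^{2}} + \frac{13631}{46722} = \frac{-16123 + 23^{2}}{10816} + 13631 \cdot \frac{1}{46722} = \left(-16123 + 529\right) \frac{1}{10816} + \frac{13631}{46722} = \left(-15594\right) \frac{1}{10816} + \frac{13631}{46722} = - \frac{7797}{5408} + \frac{13631}{46722} = - \frac{11175961}{9718176}$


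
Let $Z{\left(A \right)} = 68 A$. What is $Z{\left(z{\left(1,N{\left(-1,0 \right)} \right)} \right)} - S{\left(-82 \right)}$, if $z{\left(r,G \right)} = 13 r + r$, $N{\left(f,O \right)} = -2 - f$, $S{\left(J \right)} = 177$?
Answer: $775$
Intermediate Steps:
$z{\left(r,G \right)} = 14 r$
$Z{\left(z{\left(1,N{\left(-1,0 \right)} \right)} \right)} - S{\left(-82 \right)} = 68 \cdot 14 \cdot 1 - 177 = 68 \cdot 14 - 177 = 952 - 177 = 775$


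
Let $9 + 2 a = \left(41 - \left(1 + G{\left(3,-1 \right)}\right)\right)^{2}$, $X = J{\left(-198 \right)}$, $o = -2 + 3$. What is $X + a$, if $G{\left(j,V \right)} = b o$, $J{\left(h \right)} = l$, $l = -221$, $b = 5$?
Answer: $387$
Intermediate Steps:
$o = 1$
$J{\left(h \right)} = -221$
$X = -221$
$G{\left(j,V \right)} = 5$ ($G{\left(j,V \right)} = 5 \cdot 1 = 5$)
$a = 608$ ($a = - \frac{9}{2} + \frac{\left(41 - \left(1 + 5\right)\right)^{2}}{2} = - \frac{9}{2} + \frac{\left(41 - 6\right)^{2}}{2} = - \frac{9}{2} + \frac{35^{2}}{2} = - \frac{9}{2} + \frac{1}{2} \cdot 1225 = - \frac{9}{2} + \frac{1225}{2} = 608$)
$X + a = -221 + 608 = 387$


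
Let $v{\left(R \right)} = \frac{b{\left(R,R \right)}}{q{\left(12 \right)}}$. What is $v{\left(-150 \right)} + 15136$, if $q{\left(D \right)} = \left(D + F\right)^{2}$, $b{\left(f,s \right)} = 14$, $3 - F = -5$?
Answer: $\frac{3027207}{200} \approx 15136.0$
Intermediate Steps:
$F = 8$ ($F = 3 - -5 = 3 + 5 = 8$)
$q{\left(D \right)} = \left(8 + D\right)^{2}$ ($q{\left(D \right)} = \left(D + 8\right)^{2} = \left(8 + D\right)^{2}$)
$v{\left(R \right)} = \frac{7}{200}$ ($v{\left(R \right)} = \frac{14}{\left(8 + 12\right)^{2}} = \frac{14}{20^{2}} = \frac{14}{400} = 14 \cdot \frac{1}{400} = \frac{7}{200}$)
$v{\left(-150 \right)} + 15136 = \frac{7}{200} + 15136 = \frac{3027207}{200}$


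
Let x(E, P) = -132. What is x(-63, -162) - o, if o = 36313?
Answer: -36445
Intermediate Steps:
x(-63, -162) - o = -132 - 1*36313 = -132 - 36313 = -36445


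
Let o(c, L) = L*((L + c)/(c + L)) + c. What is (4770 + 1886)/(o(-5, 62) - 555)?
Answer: -3328/249 ≈ -13.365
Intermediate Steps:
o(c, L) = L + c (o(c, L) = L*((L + c)/(L + c)) + c = L*1 + c = L + c)
(4770 + 1886)/(o(-5, 62) - 555) = (4770 + 1886)/((62 - 5) - 555) = 6656/(57 - 555) = 6656/(-498) = 6656*(-1/498) = -3328/249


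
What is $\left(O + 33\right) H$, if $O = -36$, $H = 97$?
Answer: $-291$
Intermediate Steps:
$\left(O + 33\right) H = \left(-36 + 33\right) 97 = \left(-3\right) 97 = -291$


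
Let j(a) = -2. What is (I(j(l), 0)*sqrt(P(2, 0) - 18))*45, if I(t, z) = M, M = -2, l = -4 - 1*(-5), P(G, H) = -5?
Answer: -90*I*sqrt(23) ≈ -431.63*I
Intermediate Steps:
l = 1 (l = -4 + 5 = 1)
I(t, z) = -2
(I(j(l), 0)*sqrt(P(2, 0) - 18))*45 = -2*sqrt(-5 - 18)*45 = -2*I*sqrt(23)*45 = -90*I*sqrt(23)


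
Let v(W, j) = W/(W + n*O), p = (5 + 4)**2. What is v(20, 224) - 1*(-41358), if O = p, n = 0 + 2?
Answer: 3763588/91 ≈ 41358.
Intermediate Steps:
n = 2
p = 81 (p = 9**2 = 81)
O = 81
v(W, j) = W/(162 + W) (v(W, j) = W/(W + 2*81) = W/(W + 162) = W/(162 + W))
v(20, 224) - 1*(-41358) = 20/(162 + 20) - 1*(-41358) = 20/182 + 41358 = 20*(1/182) + 41358 = 10/91 + 41358 = 3763588/91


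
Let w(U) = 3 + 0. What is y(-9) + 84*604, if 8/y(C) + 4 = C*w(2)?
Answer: 1572808/31 ≈ 50736.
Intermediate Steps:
w(U) = 3
y(C) = 8/(-4 + 3*C) (y(C) = 8/(-4 + C*3) = 8/(-4 + 3*C))
y(-9) + 84*604 = 8/(-4 + 3*(-9)) + 84*604 = 8/(-4 - 27) + 50736 = 8/(-31) + 50736 = 8*(-1/31) + 50736 = -8/31 + 50736 = 1572808/31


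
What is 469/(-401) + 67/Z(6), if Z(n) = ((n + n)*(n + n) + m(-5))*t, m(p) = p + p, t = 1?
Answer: -537/802 ≈ -0.66958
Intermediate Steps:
m(p) = 2*p
Z(n) = -10 + 4*n**2 (Z(n) = ((n + n)*(n + n) + 2*(-5))*1 = ((2*n)*(2*n) - 10)*1 = (4*n**2 - 10)*1 = (-10 + 4*n**2)*1 = -10 + 4*n**2)
469/(-401) + 67/Z(6) = 469/(-401) + 67/(-10 + 4*6**2) = 469*(-1/401) + 67/(-10 + 4*36) = -469/401 + 67/(-10 + 144) = -469/401 + 67/134 = -469/401 + 67*(1/134) = -469/401 + 1/2 = -537/802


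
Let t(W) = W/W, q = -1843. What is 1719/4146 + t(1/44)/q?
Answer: 1054657/2547026 ≈ 0.41407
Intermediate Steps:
t(W) = 1
1719/4146 + t(1/44)/q = 1719/4146 + 1/(-1843) = 1719*(1/4146) + 1*(-1/1843) = 573/1382 - 1/1843 = 1054657/2547026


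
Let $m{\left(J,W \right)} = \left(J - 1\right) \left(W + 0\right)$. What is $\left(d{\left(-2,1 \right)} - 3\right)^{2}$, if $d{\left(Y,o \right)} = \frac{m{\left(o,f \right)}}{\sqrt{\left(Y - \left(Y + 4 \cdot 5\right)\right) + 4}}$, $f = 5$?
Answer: $9$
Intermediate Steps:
$m{\left(J,W \right)} = W \left(-1 + J\right)$ ($m{\left(J,W \right)} = \left(-1 + J\right) W = W \left(-1 + J\right)$)
$d{\left(Y,o \right)} = - \frac{i \left(-5 + 5 o\right)}{4}$ ($d{\left(Y,o \right)} = \frac{5 \left(-1 + o\right)}{\sqrt{\left(Y - \left(Y + 4 \cdot 5\right)\right) + 4}} = \frac{-5 + 5 o}{\sqrt{\left(Y - \left(Y + 20\right)\right) + 4}} = \frac{-5 + 5 o}{\sqrt{\left(Y - \left(20 + Y\right)\right) + 4}} = \frac{-5 + 5 o}{\sqrt{-20 + 4}} = \frac{-5 + 5 o}{\sqrt{-16}} = \frac{-5 + 5 o}{4 i} = \left(-5 + 5 o\right) \left(- \frac{i}{4}\right) = - \frac{i \left(-5 + 5 o\right)}{4}$)
$\left(d{\left(-2,1 \right)} - 3\right)^{2} = \left(\frac{5 i \left(1 - 1\right)}{4} - 3\right)^{2} = \left(\frac{5}{4} i 0 - 3\right)^{2} = \left(0 - 3\right)^{2} = \left(-3\right)^{2} = 9$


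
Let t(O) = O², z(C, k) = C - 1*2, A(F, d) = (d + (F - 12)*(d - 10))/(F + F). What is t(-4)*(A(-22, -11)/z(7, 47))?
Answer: -2812/55 ≈ -51.127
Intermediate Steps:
A(F, d) = (d + (-12 + F)*(-10 + d))/(2*F) (A(F, d) = (d + (-12 + F)*(-10 + d))/((2*F)) = (d + (-12 + F)*(-10 + d))*(1/(2*F)) = (d + (-12 + F)*(-10 + d))/(2*F))
z(C, k) = -2 + C (z(C, k) = C - 2 = -2 + C)
t(-4)*(A(-22, -11)/z(7, 47)) = (-4)²*(((½)*(120 - 11*(-11) - 22*(-10 - 11))/(-22))/(-2 + 7)) = 16*(((½)*(-1/22)*(120 + 121 - 22*(-21)))/5) = 16*(((½)*(-1/22)*(120 + 121 + 462))*(⅕)) = 16*(((½)*(-1/22)*703)*(⅕)) = 16*(-703/44*⅕) = 16*(-703/220) = -2812/55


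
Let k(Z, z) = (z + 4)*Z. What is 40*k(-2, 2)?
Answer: -480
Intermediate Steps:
k(Z, z) = Z*(4 + z) (k(Z, z) = (4 + z)*Z = Z*(4 + z))
40*k(-2, 2) = 40*(-2*(4 + 2)) = 40*(-2*6) = 40*(-12) = -480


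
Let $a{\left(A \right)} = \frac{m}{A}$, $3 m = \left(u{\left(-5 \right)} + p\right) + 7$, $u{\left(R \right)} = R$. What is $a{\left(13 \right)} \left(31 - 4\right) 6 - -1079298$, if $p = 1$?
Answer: $\frac{14031036}{13} \approx 1.0793 \cdot 10^{6}$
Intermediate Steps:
$m = 1$ ($m = \frac{\left(-5 + 1\right) + 7}{3} = \frac{-4 + 7}{3} = \frac{1}{3} \cdot 3 = 1$)
$a{\left(A \right)} = \frac{1}{A}$ ($a{\left(A \right)} = 1 \frac{1}{A} = \frac{1}{A}$)
$a{\left(13 \right)} \left(31 - 4\right) 6 - -1079298 = \frac{\left(31 - 4\right) 6}{13} - -1079298 = \frac{27 \cdot 6}{13} + 1079298 = \frac{1}{13} \cdot 162 + 1079298 = \frac{162}{13} + 1079298 = \frac{14031036}{13}$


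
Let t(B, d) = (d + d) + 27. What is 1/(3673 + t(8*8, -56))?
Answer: 1/3588 ≈ 0.00027871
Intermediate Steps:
t(B, d) = 27 + 2*d (t(B, d) = 2*d + 27 = 27 + 2*d)
1/(3673 + t(8*8, -56)) = 1/(3673 + (27 + 2*(-56))) = 1/(3673 + (27 - 112)) = 1/(3673 - 85) = 1/3588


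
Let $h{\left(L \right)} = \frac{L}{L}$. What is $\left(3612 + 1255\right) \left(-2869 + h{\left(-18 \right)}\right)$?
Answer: $-13958556$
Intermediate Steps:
$h{\left(L \right)} = 1$
$\left(3612 + 1255\right) \left(-2869 + h{\left(-18 \right)}\right) = \left(3612 + 1255\right) \left(-2869 + 1\right) = 4867 \left(-2868\right) = -13958556$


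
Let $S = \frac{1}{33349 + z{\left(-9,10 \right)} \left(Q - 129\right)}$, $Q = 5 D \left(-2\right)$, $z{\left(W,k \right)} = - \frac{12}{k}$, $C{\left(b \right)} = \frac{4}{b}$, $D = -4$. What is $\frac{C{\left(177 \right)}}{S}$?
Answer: $\frac{669116}{885} \approx 756.06$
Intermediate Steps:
$Q = 40$ ($Q = 5 \left(-4\right) \left(-2\right) = \left(-20\right) \left(-2\right) = 40$)
$S = \frac{5}{167279}$ ($S = \frac{1}{33349 + - \frac{12}{10} \left(40 - 129\right)} = \frac{1}{33349 + \left(-12\right) \frac{1}{10} \left(-89\right)} = \frac{1}{33349 - - \frac{534}{5}} = \frac{1}{33349 + \frac{534}{5}} = \frac{1}{\frac{167279}{5}} = \frac{5}{167279} \approx 2.989 \cdot 10^{-5}$)
$\frac{C{\left(177 \right)}}{S} = \frac{4 \cdot \frac{1}{177}}{\frac{5}{167279}} = 4 \cdot \frac{1}{177} \cdot \frac{167279}{5} = \frac{4}{177} \cdot \frac{167279}{5} = \frac{669116}{885}$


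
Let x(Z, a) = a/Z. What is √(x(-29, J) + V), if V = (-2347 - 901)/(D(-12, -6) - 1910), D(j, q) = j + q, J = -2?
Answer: 4*√5353574/6989 ≈ 1.3242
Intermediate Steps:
V = 406/241 (V = (-2347 - 901)/((-12 - 6) - 1910) = -3248/(-18 - 1910) = -3248/(-1928) = -3248*(-1/1928) = 406/241 ≈ 1.6846)
√(x(-29, J) + V) = √(-2/(-29) + 406/241) = √(-2*(-1/29) + 406/241) = √(2/29 + 406/241) = √(12256/6989) = 4*√5353574/6989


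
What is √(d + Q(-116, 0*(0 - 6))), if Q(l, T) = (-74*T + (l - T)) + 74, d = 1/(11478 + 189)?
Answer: I*√5716981671/11667 ≈ 6.4807*I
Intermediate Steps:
d = 1/11667 ≈ 8.5712e-5
Q(l, T) = 74 + l - 75*T (Q(l, T) = (l - 75*T) + 74 = 74 + l - 75*T)
√(d + Q(-116, 0*(0 - 6))) = √(1/11667 + (74 - 116 - 0*(0 - 6))) = √(1/11667 + (74 - 116 - 0*(-6))) = √(1/11667 + (74 - 116 - 75*0)) = √(1/11667 + (74 - 116 + 0)) = √(1/11667 - 42) = √(-490013/11667) = I*√5716981671/11667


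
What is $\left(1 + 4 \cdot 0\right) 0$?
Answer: $0$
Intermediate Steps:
$\left(1 + 4 \cdot 0\right) 0 = \left(1 + 0\right) 0 = 1 \cdot 0 = 0$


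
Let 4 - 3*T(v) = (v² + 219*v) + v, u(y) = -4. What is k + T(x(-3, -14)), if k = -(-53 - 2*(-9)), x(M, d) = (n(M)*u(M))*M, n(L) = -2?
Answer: 4813/3 ≈ 1604.3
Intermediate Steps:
x(M, d) = 8*M (x(M, d) = (-2*(-4))*M = 8*M)
k = 35 (k = -(-53 + 18) = -1*(-35) = 35)
T(v) = 4/3 - 220*v/3 - v²/3 (T(v) = 4/3 - ((v² + 219*v) + v)/3 = 4/3 - (v² + 220*v)/3 = 4/3 + (-220*v/3 - v²/3) = 4/3 - 220*v/3 - v²/3)
k + T(x(-3, -14)) = 35 + (4/3 - 1760*(-3)/3 - (8*(-3))²/3) = 35 + (4/3 - 220/3*(-24) - ⅓*(-24)²) = 35 + (4/3 + 1760 - ⅓*576) = 35 + (4/3 + 1760 - 192) = 35 + 4708/3 = 4813/3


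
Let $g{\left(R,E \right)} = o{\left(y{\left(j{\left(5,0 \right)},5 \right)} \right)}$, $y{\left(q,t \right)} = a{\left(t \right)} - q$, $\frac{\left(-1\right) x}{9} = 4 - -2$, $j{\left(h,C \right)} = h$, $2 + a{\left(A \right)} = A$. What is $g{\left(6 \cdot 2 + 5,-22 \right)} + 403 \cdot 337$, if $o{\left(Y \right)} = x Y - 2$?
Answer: $135917$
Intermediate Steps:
$a{\left(A \right)} = -2 + A$
$x = -54$ ($x = - 9 \left(4 - -2\right) = - 9 \left(4 + 2\right) = \left(-9\right) 6 = -54$)
$y{\left(q,t \right)} = -2 + t - q$ ($y{\left(q,t \right)} = \left(-2 + t\right) - q = -2 + t - q$)
$o{\left(Y \right)} = -2 - 54 Y$ ($o{\left(Y \right)} = - 54 Y - 2 = -2 - 54 Y$)
$g{\left(R,E \right)} = 106$ ($g{\left(R,E \right)} = -2 - 54 \left(-2 + 5 - 5\right) = -2 - -108 = -2 + 108 = 106$)
$g{\left(6 \cdot 2 + 5,-22 \right)} + 403 \cdot 337 = 106 + 403 \cdot 337 = 106 + 135811 = 135917$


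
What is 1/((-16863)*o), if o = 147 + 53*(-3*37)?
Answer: 1/96726168 ≈ 1.0338e-8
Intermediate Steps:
o = -5736 (o = 147 + 53*(-111) = 147 - 5883 = -5736)
1/((-16863)*o) = 1/(-16863*(-5736)) = -1/16863*(-1/5736) = 1/96726168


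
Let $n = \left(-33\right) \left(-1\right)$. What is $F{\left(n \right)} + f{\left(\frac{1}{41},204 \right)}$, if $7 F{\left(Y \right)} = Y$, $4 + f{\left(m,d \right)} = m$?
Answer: $\frac{212}{287} \approx 0.73868$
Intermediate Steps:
$f{\left(m,d \right)} = -4 + m$
$n = 33$
$F{\left(Y \right)} = \frac{Y}{7}$
$F{\left(n \right)} + f{\left(\frac{1}{41},204 \right)} = \frac{1}{7} \cdot 33 - \left(4 - \frac{1}{41}\right) = \frac{33}{7} + \left(-4 + \frac{1}{41}\right) = \frac{33}{7} - \frac{163}{41} = \frac{212}{287}$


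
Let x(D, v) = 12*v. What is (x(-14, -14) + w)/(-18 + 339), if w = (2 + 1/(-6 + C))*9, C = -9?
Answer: -251/535 ≈ -0.46916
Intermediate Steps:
w = 87/5 (w = (2 + 1/(-6 - 9))*9 = (2 + 1/(-15))*9 = (2 - 1/15)*9 = (29/15)*9 = 87/5 ≈ 17.400)
(x(-14, -14) + w)/(-18 + 339) = (12*(-14) + 87/5)/(-18 + 339) = (-168 + 87/5)/321 = (1/321)*(-753/5) = -251/535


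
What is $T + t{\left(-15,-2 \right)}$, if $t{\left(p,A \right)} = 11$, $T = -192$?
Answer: $-181$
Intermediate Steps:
$T + t{\left(-15,-2 \right)} = -192 + 11 = -181$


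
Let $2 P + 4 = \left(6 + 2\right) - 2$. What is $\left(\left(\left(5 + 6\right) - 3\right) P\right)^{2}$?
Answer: $64$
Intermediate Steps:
$P = 1$ ($P = -2 + \frac{\left(6 + 2\right) - 2}{2} = -2 + \frac{8 - 2}{2} = -2 + \frac{1}{2} \cdot 6 = -2 + 3 = 1$)
$\left(\left(\left(5 + 6\right) - 3\right) P\right)^{2} = \left(\left(\left(5 + 6\right) - 3\right) 1\right)^{2} = \left(\left(11 - 3\right) 1\right)^{2} = \left(8 \cdot 1\right)^{2} = 8^{2} = 64$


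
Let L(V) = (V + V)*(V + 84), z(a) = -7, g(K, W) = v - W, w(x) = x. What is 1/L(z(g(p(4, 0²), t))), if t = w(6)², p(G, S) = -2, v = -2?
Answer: -1/1078 ≈ -0.00092764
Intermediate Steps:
t = 36 (t = 6² = 36)
g(K, W) = -2 - W
L(V) = 2*V*(84 + V) (L(V) = (2*V)*(84 + V) = 2*V*(84 + V))
1/L(z(g(p(4, 0²), t))) = 1/(2*(-7)*(84 - 7)) = 1/(2*(-7)*77) = 1/(-1078) = -1/1078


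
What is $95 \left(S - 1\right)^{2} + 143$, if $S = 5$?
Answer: $1663$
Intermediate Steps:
$95 \left(S - 1\right)^{2} + 143 = 95 \left(5 - 1\right)^{2} + 143 = 95 \cdot 4^{2} + 143 = 95 \cdot 16 + 143 = 1520 + 143 = 1663$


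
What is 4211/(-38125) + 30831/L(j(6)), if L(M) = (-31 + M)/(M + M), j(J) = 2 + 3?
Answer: -5877214118/495625 ≈ -11858.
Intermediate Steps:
j(J) = 5
L(M) = (-31 + M)/(2*M) (L(M) = (-31 + M)/((2*M)) = (-31 + M)*(1/(2*M)) = (-31 + M)/(2*M))
4211/(-38125) + 30831/L(j(6)) = 4211/(-38125) + 30831/(((1/2)*(-31 + 5)/5)) = 4211*(-1/38125) + 30831/(((1/2)*(1/5)*(-26))) = -4211/38125 + 30831/(-13/5) = -4211/38125 + 30831*(-5/13) = -4211/38125 - 154155/13 = -5877214118/495625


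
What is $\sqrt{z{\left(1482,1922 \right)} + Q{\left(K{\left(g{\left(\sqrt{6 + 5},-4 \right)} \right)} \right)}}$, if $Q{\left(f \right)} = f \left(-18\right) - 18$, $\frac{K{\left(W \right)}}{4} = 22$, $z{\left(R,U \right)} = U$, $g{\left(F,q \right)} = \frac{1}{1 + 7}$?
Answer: $8 \sqrt{5} \approx 17.889$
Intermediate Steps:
$g{\left(F,q \right)} = \frac{1}{8}$
$K{\left(W \right)} = 88$ ($K{\left(W \right)} = 4 \cdot 22 = 88$)
$Q{\left(f \right)} = -18 - 18 f$ ($Q{\left(f \right)} = - 18 f - 18 = -18 - 18 f$)
$\sqrt{z{\left(1482,1922 \right)} + Q{\left(K{\left(g{\left(\sqrt{6 + 5},-4 \right)} \right)} \right)}} = \sqrt{1922 - 1602} = \sqrt{320} = 8 \sqrt{5}$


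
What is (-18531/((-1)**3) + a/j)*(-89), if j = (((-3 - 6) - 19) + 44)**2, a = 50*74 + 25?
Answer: -422541829/256 ≈ -1.6506e+6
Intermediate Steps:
a = 3725 (a = 3700 + 25 = 3725)
j = 256 (j = ((-9 - 19) + 44)**2 = (-28 + 44)**2 = 16**2 = 256)
(-18531/((-1)**3) + a/j)*(-89) = (-18531/((-1)**3) + 3725/256)*(-89) = (-18531/(-1) + 3725*(1/256))*(-89) = (-18531*(-1) + 3725/256)*(-89) = (18531 + 3725/256)*(-89) = (4747661/256)*(-89) = -422541829/256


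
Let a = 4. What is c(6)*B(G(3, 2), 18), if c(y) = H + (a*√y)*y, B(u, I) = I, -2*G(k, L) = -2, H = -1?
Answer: -18 + 432*√6 ≈ 1040.2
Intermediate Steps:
G(k, L) = 1 (G(k, L) = -½*(-2) = 1)
c(y) = -1 + 4*y^(3/2) (c(y) = -1 + (4*√y)*y = -1 + 4*y^(3/2))
c(6)*B(G(3, 2), 18) = (-1 + 4*6^(3/2))*18 = (-1 + 4*(6*√6))*18 = (-1 + 24*√6)*18 = -18 + 432*√6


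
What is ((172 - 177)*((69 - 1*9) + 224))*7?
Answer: -9940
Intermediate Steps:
((172 - 177)*((69 - 1*9) + 224))*7 = -5*((69 - 9) + 224)*7 = -5*(60 + 224)*7 = -5*284*7 = -1420*7 = -9940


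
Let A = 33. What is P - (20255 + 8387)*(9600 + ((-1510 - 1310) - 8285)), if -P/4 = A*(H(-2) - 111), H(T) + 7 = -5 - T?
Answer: 43122182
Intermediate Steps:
H(T) = -12 - T (H(T) = -7 + (-5 - T) = -12 - T)
P = 15972 (P = -132*((-12 - 1*(-2)) - 111) = -132*((-12 + 2) - 111) = -132*(-10 - 111) = -132*(-121) = -4*(-3993) = 15972)
P - (20255 + 8387)*(9600 + ((-1510 - 1310) - 8285)) = 15972 - (20255 + 8387)*(9600 + ((-1510 - 1310) - 8285)) = 15972 - 28642*(9600 + (-2820 - 8285)) = 15972 - 28642*(9600 - 11105) = 15972 - 28642*(-1505) = 15972 - 1*(-43106210) = 15972 + 43106210 = 43122182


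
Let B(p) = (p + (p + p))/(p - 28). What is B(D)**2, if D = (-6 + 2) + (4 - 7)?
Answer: 9/25 ≈ 0.36000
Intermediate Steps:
D = -7 (D = -4 - 3 = -7)
B(p) = 3*p/(-28 + p) (B(p) = (p + 2*p)/(-28 + p) = (3*p)/(-28 + p) = 3*p/(-28 + p))
B(D)**2 = (3*(-7)/(-28 - 7))**2 = (3*(-7)/(-35))**2 = (3*(-7)*(-1/35))**2 = (3/5)**2 = 9/25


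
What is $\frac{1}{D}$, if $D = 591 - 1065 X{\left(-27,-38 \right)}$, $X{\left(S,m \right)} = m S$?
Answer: $- \frac{1}{1092099} \approx -9.1567 \cdot 10^{-7}$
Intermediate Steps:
$X{\left(S,m \right)} = S m$
$D = -1092099$ ($D = 591 - 1065 \left(\left(-27\right) \left(-38\right)\right) = 591 - 1092690 = -1092099$)
$\frac{1}{D} = \frac{1}{-1092099} = - \frac{1}{1092099}$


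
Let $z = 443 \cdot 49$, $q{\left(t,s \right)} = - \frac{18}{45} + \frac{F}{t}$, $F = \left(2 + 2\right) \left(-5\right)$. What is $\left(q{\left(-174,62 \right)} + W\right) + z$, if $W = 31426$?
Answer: $\frac{23112731}{435} \approx 53133.0$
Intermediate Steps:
$F = -20$ ($F = 4 \left(-5\right) = -20$)
$q{\left(t,s \right)} = - \frac{2}{5} - \frac{20}{t}$ ($q{\left(t,s \right)} = - \frac{18}{45} - \frac{20}{t} = \left(-18\right) \frac{1}{45} - \frac{20}{t} = - \frac{2}{5} - \frac{20}{t}$)
$z = 21707$
$\left(q{\left(-174,62 \right)} + W\right) + z = \left(\left(- \frac{2}{5} - \frac{20}{-174}\right) + 31426\right) + 21707 = \left(\left(- \frac{2}{5} - - \frac{10}{87}\right) + 31426\right) + 21707 = \left(\left(- \frac{2}{5} + \frac{10}{87}\right) + 31426\right) + 21707 = \left(- \frac{124}{435} + 31426\right) + 21707 = \frac{13670186}{435} + 21707 = \frac{23112731}{435}$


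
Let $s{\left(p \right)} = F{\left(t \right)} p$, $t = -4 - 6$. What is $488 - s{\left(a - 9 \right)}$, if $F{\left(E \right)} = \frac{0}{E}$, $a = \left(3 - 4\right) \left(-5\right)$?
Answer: $488$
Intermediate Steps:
$a = 5$ ($a = \left(3 - 4\right) \left(-5\right) = \left(-1\right) \left(-5\right) = 5$)
$t = -10$ ($t = -4 - 6 = -10$)
$F{\left(E \right)} = 0$
$s{\left(p \right)} = 0$ ($s{\left(p \right)} = 0 p = 0$)
$488 - s{\left(a - 9 \right)} = 488 - 0 = 488 + 0 = 488$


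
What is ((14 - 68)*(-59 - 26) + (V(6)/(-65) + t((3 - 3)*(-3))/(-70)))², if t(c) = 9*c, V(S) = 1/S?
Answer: 3204454429801/152100 ≈ 2.1068e+7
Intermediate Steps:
V(S) = 1/S
((14 - 68)*(-59 - 26) + (V(6)/(-65) + t((3 - 3)*(-3))/(-70)))² = ((14 - 68)*(-59 - 26) + (1/(6*(-65)) + (9*((3 - 3)*(-3)))/(-70)))² = (-54*(-85) + ((⅙)*(-1/65) + (9*(0*(-3)))*(-1/70)))² = (4590 + (-1/390 + (9*0)*(-1/70)))² = (4590 + (-1/390 + 0*(-1/70)))² = (4590 + (-1/390 + 0))² = (4590 - 1/390)² = (1790099/390)² = 3204454429801/152100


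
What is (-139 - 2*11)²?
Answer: 25921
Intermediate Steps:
(-139 - 2*11)² = (-139 - 22)² = (-161)² = 25921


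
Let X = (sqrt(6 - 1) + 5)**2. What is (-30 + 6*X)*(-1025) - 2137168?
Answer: -2290918 - 61500*sqrt(5) ≈ -2.4284e+6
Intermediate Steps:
X = (5 + sqrt(5))**2 (X = (sqrt(5) + 5)**2 = (5 + sqrt(5))**2 ≈ 52.361)
(-30 + 6*X)*(-1025) - 2137168 = (-30 + 6*(5 + sqrt(5))**2)*(-1025) - 2137168 = (30750 - 6150*(5 + sqrt(5))**2) - 2137168 = -2106418 - 6150*(5 + sqrt(5))**2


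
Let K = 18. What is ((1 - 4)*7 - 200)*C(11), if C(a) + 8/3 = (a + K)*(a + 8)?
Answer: -363545/3 ≈ -1.2118e+5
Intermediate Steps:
C(a) = -8/3 + (8 + a)*(18 + a) (C(a) = -8/3 + (a + 18)*(a + 8) = -8/3 + (18 + a)*(8 + a) = -8/3 + (8 + a)*(18 + a))
((1 - 4)*7 - 200)*C(11) = ((1 - 4)*7 - 200)*(424/3 + 11² + 26*11) = (-3*7 - 200)*(424/3 + 121 + 286) = (-21 - 200)*(1645/3) = -221*1645/3 = -363545/3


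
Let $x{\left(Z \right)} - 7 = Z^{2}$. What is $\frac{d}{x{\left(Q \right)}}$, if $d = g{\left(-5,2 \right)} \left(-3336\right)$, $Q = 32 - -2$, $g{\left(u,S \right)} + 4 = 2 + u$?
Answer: $\frac{23352}{1163} \approx 20.079$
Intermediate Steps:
$g{\left(u,S \right)} = -2 + u$ ($g{\left(u,S \right)} = -4 + \left(2 + u\right) = -2 + u$)
$Q = 34$ ($Q = 32 + 2 = 34$)
$x{\left(Z \right)} = 7 + Z^{2}$
$d = 23352$ ($d = \left(-2 - 5\right) \left(-3336\right) = \left(-7\right) \left(-3336\right) = 23352$)
$\frac{d}{x{\left(Q \right)}} = \frac{23352}{7 + 34^{2}} = \frac{23352}{7 + 1156} = \frac{23352}{1163}$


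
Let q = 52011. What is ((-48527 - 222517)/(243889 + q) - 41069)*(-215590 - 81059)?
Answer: 901263280082364/73975 ≈ 1.2183e+10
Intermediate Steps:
((-48527 - 222517)/(243889 + q) - 41069)*(-215590 - 81059) = ((-48527 - 222517)/(243889 + 52011) - 41069)*(-215590 - 81059) = (-271044/295900 - 41069)*(-296649) = (-271044*1/295900 - 41069)*(-296649) = (-67761/73975 - 41069)*(-296649) = -3038147036/73975*(-296649) = 901263280082364/73975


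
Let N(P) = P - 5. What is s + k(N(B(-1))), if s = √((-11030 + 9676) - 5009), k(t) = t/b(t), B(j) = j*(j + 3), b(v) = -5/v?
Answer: -49/5 + 3*I*√707 ≈ -9.8 + 79.768*I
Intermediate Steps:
B(j) = j*(3 + j)
N(P) = -5 + P
k(t) = -t²/5 (k(t) = t/((-5/t)) = t*(-t/5) = -t²/5)
s = 3*I*√707 (s = √(-1354 - 5009) = √(-6363) = 3*I*√707 ≈ 79.768*I)
s + k(N(B(-1))) = 3*I*√707 - (-5 - (3 - 1))²/5 = 3*I*√707 - (-5 - 1*2)²/5 = 3*I*√707 - (-5 - 2)²/5 = 3*I*√707 - ⅕*(-7)² = 3*I*√707 - ⅕*49 = 3*I*√707 - 49/5 = -49/5 + 3*I*√707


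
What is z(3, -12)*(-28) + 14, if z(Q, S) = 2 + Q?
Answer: -126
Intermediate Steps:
z(3, -12)*(-28) + 14 = (2 + 3)*(-28) + 14 = 5*(-28) + 14 = -140 + 14 = -126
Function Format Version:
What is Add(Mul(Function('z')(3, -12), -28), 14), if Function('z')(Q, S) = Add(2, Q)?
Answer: -126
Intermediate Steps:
Add(Mul(Function('z')(3, -12), -28), 14) = Add(Mul(Add(2, 3), -28), 14) = Add(Mul(5, -28), 14) = Add(-140, 14) = -126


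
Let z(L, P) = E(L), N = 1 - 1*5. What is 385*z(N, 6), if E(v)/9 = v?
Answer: -13860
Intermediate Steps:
N = -4 (N = 1 - 5 = -4)
E(v) = 9*v
z(L, P) = 9*L
385*z(N, 6) = 385*(9*(-4)) = 385*(-36) = -13860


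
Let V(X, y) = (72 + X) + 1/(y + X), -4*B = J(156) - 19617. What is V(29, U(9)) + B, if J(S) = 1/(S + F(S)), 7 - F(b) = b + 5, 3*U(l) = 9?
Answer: 160165/32 ≈ 5005.2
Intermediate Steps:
U(l) = 3 (U(l) = (1/3)*9 = 3)
F(b) = 2 - b (F(b) = 7 - (b + 5) = 7 - (5 + b) = 7 + (-5 - b) = 2 - b)
J(S) = 1/2 (J(S) = 1/(S + (2 - S)) = 1/2)
B = 39233/8 (B = -(1/2 - 19617)/4 = -1/4*(-39233/2) = 39233/8 ≈ 4904.1)
V(X, y) = 72 + X + 1/(X + y) (V(X, y) = (72 + X) + 1/(X + y) = 72 + X + 1/(X + y))
V(29, U(9)) + B = (1 + 29**2 + 72*29 + 72*3 + 29*3)/(29 + 3) + 39233/8 = (1 + 841 + 2088 + 216 + 87)/32 + 39233/8 = (1/32)*3233 + 39233/8 = 3233/32 + 39233/8 = 160165/32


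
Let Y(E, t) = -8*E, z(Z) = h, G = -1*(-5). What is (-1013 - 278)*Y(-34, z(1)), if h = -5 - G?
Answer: -351152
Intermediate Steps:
G = 5
h = -10 (h = -5 - 1*5 = -5 - 5 = -10)
z(Z) = -10
(-1013 - 278)*Y(-34, z(1)) = (-1013 - 278)*(-8*(-34)) = -1291*272 = -351152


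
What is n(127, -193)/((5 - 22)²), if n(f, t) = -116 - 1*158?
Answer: -274/289 ≈ -0.94810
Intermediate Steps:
n(f, t) = -274 (n(f, t) = -116 - 158 = -274)
n(127, -193)/((5 - 22)²) = -274/(5 - 22)² = -274/((-17)²) = -274/289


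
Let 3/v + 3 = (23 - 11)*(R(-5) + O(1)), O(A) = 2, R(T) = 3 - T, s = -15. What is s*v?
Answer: -5/13 ≈ -0.38462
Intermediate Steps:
v = 1/39 (v = 3/(-3 + (23 - 11)*((3 - 1*(-5)) + 2)) = 3/(-3 + 12*((3 + 5) + 2)) = 3/(-3 + 12*(8 + 2)) = 3/(-3 + 12*10) = 3/(-3 + 120) = 3/117 = 3*(1/117) = 1/39 ≈ 0.025641)
s*v = -15*1/39 = -5/13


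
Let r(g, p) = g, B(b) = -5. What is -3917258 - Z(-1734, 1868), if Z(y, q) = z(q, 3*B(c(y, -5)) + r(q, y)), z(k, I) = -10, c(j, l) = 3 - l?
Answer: -3917248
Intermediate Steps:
Z(y, q) = -10
-3917258 - Z(-1734, 1868) = -3917258 - 1*(-10) = -3917258 + 10 = -3917248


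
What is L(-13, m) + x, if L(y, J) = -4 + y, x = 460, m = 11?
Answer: 443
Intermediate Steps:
L(-13, m) + x = (-4 - 13) + 460 = -17 + 460 = 443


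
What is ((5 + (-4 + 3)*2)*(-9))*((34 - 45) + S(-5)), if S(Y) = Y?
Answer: 432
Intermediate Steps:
((5 + (-4 + 3)*2)*(-9))*((34 - 45) + S(-5)) = ((5 + (-4 + 3)*2)*(-9))*((34 - 45) - 5) = ((5 - 1*2)*(-9))*(-11 - 5) = ((5 - 2)*(-9))*(-16) = (3*(-9))*(-16) = -27*(-16) = 432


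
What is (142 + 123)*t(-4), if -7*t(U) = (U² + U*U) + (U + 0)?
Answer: -1060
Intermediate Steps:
t(U) = -2*U²/7 - U/7 (t(U) = -((U² + U*U) + (U + 0))/7 = -((U² + U²) + U)/7 = -(2*U² + U)/7 = -(U + 2*U²)/7 = -2*U²/7 - U/7)
(142 + 123)*t(-4) = (142 + 123)*(-⅐*(-4)*(1 + 2*(-4))) = 265*(-⅐*(-4)*(1 - 8)) = 265*(-⅐*(-4)*(-7)) = 265*(-4) = -1060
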